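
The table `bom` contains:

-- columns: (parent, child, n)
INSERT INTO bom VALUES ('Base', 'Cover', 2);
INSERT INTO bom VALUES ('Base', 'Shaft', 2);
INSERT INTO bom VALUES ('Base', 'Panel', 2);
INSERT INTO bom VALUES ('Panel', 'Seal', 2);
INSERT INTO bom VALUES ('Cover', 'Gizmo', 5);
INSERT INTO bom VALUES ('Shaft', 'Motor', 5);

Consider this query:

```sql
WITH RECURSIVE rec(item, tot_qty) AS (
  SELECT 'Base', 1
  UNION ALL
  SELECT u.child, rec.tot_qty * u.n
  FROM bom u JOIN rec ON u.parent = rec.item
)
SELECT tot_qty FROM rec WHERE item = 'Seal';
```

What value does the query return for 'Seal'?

4

Base: (Base, tot_qty=1).
Iteration 1: components of {Base} -> Cover = 1*2 = 2, Panel = 1*2 = 2, Shaft = 1*2 = 2.
Iteration 2: components of {Cover,Panel,Shaft} -> Gizmo = 2*5 = 10, Motor = 2*5 = 10, Seal = 2*2 = 4.
Iteration 3: no further components; recursion stops.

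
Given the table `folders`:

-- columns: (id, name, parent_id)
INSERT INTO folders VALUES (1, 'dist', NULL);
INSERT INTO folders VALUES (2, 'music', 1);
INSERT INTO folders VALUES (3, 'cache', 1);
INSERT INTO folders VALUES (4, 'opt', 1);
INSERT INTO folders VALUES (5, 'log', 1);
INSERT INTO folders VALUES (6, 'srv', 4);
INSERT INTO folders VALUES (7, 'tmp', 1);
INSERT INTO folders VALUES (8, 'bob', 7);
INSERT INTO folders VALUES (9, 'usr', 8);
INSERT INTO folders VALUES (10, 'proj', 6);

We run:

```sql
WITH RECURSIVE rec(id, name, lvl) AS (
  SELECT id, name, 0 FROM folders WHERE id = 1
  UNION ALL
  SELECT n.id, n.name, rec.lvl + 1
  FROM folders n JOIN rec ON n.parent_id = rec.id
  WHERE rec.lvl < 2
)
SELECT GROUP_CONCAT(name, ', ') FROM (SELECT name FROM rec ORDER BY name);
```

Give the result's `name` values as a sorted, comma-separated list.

Base: id=1 (dist) at lvl 0.
Iteration 1: rows with parent_id in {1} -> music (id 2, lvl 1), cache (id 3, lvl 1), opt (id 4, lvl 1), log (id 5, lvl 1), tmp (id 7, lvl 1).
Iteration 2: rows with parent_id in {2,3,4,5,7} -> srv (id 6, lvl 2), bob (id 8, lvl 2).
Iteration 3: lvl < 2 fails for all current rows; recursion stops.

bob, cache, dist, log, music, opt, srv, tmp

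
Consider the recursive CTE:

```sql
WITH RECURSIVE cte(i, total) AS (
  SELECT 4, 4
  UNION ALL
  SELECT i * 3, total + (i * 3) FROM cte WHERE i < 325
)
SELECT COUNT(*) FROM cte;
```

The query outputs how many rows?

Base: i=4, total=4.
Iteration 1: 4 < 325 holds -> i = 4 * 3 = 12, total = 4 + 12 = 16.
Iteration 2: 12 < 325 holds -> i = 12 * 3 = 36, total = 16 + 36 = 52.
Iteration 3: 36 < 325 holds -> i = 36 * 3 = 108, total = 52 + 108 = 160.
Iteration 4: 108 < 325 holds -> i = 108 * 3 = 324, total = 160 + 324 = 484.
Iteration 5: 324 < 325 holds -> i = 324 * 3 = 972, total = 484 + 972 = 1456.
Iteration 6: 972 < 325 fails; recursion stops.
Total rows emitted: 6.

6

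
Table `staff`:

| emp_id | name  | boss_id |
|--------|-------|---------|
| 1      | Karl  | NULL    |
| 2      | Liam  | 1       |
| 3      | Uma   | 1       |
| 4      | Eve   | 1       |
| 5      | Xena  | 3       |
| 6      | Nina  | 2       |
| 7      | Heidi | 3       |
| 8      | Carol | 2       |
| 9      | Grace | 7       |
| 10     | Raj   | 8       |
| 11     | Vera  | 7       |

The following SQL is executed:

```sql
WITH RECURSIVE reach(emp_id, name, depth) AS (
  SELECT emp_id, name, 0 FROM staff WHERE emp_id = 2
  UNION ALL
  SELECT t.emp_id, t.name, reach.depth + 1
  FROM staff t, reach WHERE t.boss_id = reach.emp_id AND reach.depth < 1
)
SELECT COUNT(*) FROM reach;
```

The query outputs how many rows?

Base: emp_id=2 (Liam) at depth 0.
Iteration 1: rows with boss_id in {2} -> Nina (id 6, depth 1), Carol (id 8, depth 1).
Iteration 2: depth < 1 fails for all current rows; recursion stops.
Total rows emitted: 3.

3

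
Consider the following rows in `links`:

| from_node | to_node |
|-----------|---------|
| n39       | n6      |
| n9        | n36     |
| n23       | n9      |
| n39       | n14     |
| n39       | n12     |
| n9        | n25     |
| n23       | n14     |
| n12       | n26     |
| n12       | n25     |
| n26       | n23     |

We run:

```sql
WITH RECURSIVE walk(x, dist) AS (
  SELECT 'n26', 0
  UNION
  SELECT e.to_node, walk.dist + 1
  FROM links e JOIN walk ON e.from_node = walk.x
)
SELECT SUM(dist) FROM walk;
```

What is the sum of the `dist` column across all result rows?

Base: (n26, dist=0).
Iteration 1: edges from {n26} -> (n23, dist=1).
Iteration 2: edges from {n23} -> (n14, dist=2), (n9, dist=2).
Iteration 3: edges from {n14,n9} -> (n25, dist=3), (n36, dist=3).
Iteration 4: no outgoing edges from {n25,n36}; recursion stops.
SUM(dist) = 0 + 1 + 2 + 2 + 3 + 3 = 11.

11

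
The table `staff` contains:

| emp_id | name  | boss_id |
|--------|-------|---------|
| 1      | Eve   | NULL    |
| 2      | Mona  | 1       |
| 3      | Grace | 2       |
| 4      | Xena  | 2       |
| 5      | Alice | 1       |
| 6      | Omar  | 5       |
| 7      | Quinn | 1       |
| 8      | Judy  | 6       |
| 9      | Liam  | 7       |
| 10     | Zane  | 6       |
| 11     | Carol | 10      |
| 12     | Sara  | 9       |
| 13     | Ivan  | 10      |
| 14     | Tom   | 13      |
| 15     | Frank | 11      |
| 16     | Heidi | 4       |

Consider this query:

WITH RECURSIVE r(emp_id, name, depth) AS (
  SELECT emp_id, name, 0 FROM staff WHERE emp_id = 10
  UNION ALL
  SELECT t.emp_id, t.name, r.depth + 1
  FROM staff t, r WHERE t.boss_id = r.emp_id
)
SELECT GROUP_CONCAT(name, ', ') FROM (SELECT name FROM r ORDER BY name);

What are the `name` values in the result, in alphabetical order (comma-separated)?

Base: emp_id=10 (Zane) at depth 0.
Iteration 1: rows with boss_id in {10} -> Carol (id 11, depth 1), Ivan (id 13, depth 1).
Iteration 2: rows with boss_id in {11,13} -> Tom (id 14, depth 2), Frank (id 15, depth 2).
Iteration 3: no rows with boss_id in {14,15}; recursion stops.

Carol, Frank, Ivan, Tom, Zane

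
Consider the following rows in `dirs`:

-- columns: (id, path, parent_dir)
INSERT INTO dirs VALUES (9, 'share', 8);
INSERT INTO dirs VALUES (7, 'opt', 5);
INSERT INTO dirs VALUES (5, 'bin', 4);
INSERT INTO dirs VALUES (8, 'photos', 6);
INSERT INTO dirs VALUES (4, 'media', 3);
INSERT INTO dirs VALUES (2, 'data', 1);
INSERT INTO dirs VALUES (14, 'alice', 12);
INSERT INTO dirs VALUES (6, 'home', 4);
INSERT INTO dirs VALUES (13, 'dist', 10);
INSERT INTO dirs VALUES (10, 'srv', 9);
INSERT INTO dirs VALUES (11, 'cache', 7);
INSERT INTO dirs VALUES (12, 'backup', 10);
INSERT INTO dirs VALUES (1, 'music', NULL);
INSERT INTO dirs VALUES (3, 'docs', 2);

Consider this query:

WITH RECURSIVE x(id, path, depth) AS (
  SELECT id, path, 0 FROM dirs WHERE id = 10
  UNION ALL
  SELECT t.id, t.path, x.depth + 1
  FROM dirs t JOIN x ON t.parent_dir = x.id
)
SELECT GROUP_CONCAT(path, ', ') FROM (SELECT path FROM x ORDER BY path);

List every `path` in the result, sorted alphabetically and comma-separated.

Base: id=10 (srv) at depth 0.
Iteration 1: rows with parent_dir in {10} -> backup (id 12, depth 1), dist (id 13, depth 1).
Iteration 2: rows with parent_dir in {12,13} -> alice (id 14, depth 2).
Iteration 3: no rows with parent_dir in {14}; recursion stops.

alice, backup, dist, srv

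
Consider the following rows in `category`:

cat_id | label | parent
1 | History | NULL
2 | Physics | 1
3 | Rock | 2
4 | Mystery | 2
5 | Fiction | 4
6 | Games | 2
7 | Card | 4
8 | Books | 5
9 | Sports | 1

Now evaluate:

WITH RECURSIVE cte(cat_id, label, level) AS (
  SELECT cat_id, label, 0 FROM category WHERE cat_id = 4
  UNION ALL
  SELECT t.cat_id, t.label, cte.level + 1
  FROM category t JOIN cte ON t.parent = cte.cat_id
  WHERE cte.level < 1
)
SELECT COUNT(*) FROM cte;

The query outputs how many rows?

3

Base: cat_id=4 (Mystery) at level 0.
Iteration 1: rows with parent in {4} -> Fiction (id 5, level 1), Card (id 7, level 1).
Iteration 2: level < 1 fails for all current rows; recursion stops.
Total rows emitted: 3.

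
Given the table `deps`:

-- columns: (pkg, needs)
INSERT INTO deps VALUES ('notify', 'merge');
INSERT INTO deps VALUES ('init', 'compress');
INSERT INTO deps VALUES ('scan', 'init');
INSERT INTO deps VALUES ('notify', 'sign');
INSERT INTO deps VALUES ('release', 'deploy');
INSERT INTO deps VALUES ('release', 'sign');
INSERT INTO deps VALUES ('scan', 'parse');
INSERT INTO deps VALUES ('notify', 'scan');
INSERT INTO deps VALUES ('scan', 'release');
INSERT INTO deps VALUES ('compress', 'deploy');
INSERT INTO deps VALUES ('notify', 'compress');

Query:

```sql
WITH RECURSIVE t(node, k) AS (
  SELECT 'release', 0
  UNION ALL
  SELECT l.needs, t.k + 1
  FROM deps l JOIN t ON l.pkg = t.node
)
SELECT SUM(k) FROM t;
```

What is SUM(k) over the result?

2

Base: (release, k=0).
Iteration 1: edges from {release} -> (deploy, k=1), (sign, k=1).
Iteration 2: no outgoing edges from {deploy,sign}; recursion stops.
SUM(k) = 0 + 1 + 1 = 2.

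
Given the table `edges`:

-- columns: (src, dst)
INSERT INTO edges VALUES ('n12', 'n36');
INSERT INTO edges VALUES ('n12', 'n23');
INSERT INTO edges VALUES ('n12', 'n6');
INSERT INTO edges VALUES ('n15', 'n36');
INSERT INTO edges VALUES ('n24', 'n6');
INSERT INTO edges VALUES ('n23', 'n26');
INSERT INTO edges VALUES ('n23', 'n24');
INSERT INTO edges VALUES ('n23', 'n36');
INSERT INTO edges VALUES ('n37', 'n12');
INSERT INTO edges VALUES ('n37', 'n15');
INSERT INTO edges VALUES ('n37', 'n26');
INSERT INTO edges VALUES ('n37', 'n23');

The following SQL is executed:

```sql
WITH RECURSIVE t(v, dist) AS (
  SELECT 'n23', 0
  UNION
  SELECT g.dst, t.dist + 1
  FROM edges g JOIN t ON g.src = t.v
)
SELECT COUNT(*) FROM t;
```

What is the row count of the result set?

Base: (n23, dist=0).
Iteration 1: edges from {n23} -> (n24, dist=1), (n26, dist=1), (n36, dist=1).
Iteration 2: edges from {n24,n26,n36} -> (n6, dist=2).
Iteration 3: no outgoing edges from {n6}; recursion stops.
Total rows emitted: 5.

5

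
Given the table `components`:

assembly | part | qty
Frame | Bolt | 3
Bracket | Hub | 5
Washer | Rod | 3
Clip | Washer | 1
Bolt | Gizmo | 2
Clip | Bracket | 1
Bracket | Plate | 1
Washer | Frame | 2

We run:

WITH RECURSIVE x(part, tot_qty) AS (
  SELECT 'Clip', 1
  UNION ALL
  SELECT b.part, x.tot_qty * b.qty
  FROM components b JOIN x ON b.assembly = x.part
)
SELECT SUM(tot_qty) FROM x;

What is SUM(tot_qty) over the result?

Base: (Clip, tot_qty=1).
Iteration 1: components of {Clip} -> Bracket = 1*1 = 1, Washer = 1*1 = 1.
Iteration 2: components of {Bracket,Washer} -> Frame = 1*2 = 2, Hub = 1*5 = 5, Plate = 1*1 = 1, Rod = 1*3 = 3.
Iteration 3: components of {Frame,Hub,Plate,Rod} -> Bolt = 2*3 = 6.
Iteration 4: components of {Bolt} -> Gizmo = 6*2 = 12.
Iteration 5: no further components; recursion stops.
SUM(tot_qty) = 1 + 1 + 1 + 1 + 5 + 3 + 2 + 6 + 12 = 32.

32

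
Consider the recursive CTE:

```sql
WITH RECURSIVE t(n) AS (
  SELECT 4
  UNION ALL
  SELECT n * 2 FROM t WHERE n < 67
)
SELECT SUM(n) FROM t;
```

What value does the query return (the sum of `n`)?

Base: n=4.
Iteration 1: 4 < 67 holds -> n = 4 * 2 = 8.
Iteration 2: 8 < 67 holds -> n = 8 * 2 = 16.
Iteration 3: 16 < 67 holds -> n = 16 * 2 = 32.
Iteration 4: 32 < 67 holds -> n = 32 * 2 = 64.
Iteration 5: 64 < 67 holds -> n = 64 * 2 = 128.
Iteration 6: 128 < 67 fails; recursion stops.
SUM(n) = 4 + 8 + 16 + 32 + 64 + 128 = 252.

252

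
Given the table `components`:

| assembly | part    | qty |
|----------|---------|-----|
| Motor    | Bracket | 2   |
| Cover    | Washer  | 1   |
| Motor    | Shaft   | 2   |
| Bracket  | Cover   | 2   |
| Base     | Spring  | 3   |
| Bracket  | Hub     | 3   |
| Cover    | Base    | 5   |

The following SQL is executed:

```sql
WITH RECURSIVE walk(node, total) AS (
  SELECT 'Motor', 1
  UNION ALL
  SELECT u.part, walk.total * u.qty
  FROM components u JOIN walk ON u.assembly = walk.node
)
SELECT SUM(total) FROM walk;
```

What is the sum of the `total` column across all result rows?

Base: (Motor, total=1).
Iteration 1: components of {Motor} -> Bracket = 1*2 = 2, Shaft = 1*2 = 2.
Iteration 2: components of {Bracket,Shaft} -> Cover = 2*2 = 4, Hub = 2*3 = 6.
Iteration 3: components of {Cover,Hub} -> Base = 4*5 = 20, Washer = 4*1 = 4.
Iteration 4: components of {Base,Washer} -> Spring = 20*3 = 60.
Iteration 5: no further components; recursion stops.
SUM(total) = 1 + 2 + 2 + 4 + 6 + 4 + 20 + 60 = 99.

99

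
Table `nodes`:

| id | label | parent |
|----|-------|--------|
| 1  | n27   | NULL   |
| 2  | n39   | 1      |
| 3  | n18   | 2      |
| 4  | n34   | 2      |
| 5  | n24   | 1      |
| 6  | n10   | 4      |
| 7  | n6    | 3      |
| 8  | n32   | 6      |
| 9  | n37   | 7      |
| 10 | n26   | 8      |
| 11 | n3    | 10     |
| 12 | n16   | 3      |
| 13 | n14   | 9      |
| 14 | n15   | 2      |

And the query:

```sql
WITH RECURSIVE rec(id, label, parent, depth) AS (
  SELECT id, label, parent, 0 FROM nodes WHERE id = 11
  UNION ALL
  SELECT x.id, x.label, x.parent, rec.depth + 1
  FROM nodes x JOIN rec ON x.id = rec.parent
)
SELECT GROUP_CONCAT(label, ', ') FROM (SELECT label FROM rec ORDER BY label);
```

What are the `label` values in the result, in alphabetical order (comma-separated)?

n10, n26, n27, n3, n32, n34, n39

Base: id=11 (n3), parent=10, depth 0.
Iteration 1: join on id=10 -> n26 (id 10, parent=8, depth 1).
Iteration 2: join on id=8 -> n32 (id 8, parent=6, depth 2).
Iteration 3: join on id=6 -> n10 (id 6, parent=4, depth 3).
Iteration 4: join on id=4 -> n34 (id 4, parent=2, depth 4).
Iteration 5: join on id=2 -> n39 (id 2, parent=1, depth 5).
Iteration 6: join on id=1 -> n27 (id 1, parent=NULL, depth 6).
Iteration 7: parent is NULL; no match; recursion stops.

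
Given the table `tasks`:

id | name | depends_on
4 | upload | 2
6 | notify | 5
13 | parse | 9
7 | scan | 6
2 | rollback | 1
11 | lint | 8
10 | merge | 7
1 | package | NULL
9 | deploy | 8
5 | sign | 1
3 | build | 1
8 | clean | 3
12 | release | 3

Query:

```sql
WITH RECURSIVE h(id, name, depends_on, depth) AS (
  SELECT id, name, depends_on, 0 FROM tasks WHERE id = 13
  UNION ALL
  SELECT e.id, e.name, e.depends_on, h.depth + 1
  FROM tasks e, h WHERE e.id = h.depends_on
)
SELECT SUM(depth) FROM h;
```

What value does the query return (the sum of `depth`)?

10

Base: id=13 (parse), depends_on=9, depth 0.
Iteration 1: join on id=9 -> deploy (id 9, depends_on=8, depth 1).
Iteration 2: join on id=8 -> clean (id 8, depends_on=3, depth 2).
Iteration 3: join on id=3 -> build (id 3, depends_on=1, depth 3).
Iteration 4: join on id=1 -> package (id 1, depends_on=NULL, depth 4).
Iteration 5: depends_on is NULL; no match; recursion stops.
SUM(depth) = 0 + 1 + 2 + 3 + 4 = 10.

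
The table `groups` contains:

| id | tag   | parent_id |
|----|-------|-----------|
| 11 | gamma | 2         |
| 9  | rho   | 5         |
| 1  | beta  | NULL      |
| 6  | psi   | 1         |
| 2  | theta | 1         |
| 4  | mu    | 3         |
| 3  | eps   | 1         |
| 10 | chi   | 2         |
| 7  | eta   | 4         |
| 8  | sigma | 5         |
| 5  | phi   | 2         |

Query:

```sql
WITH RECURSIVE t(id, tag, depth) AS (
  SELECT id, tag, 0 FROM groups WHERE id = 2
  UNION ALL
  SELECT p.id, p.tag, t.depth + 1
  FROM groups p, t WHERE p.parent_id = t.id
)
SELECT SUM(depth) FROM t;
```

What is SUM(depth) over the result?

Base: id=2 (theta) at depth 0.
Iteration 1: rows with parent_id in {2} -> phi (id 5, depth 1), chi (id 10, depth 1), gamma (id 11, depth 1).
Iteration 2: rows with parent_id in {5,10,11} -> sigma (id 8, depth 2), rho (id 9, depth 2).
Iteration 3: no rows with parent_id in {8,9}; recursion stops.
SUM(depth) = 0 + 1 + 1 + 1 + 2 + 2 = 7.

7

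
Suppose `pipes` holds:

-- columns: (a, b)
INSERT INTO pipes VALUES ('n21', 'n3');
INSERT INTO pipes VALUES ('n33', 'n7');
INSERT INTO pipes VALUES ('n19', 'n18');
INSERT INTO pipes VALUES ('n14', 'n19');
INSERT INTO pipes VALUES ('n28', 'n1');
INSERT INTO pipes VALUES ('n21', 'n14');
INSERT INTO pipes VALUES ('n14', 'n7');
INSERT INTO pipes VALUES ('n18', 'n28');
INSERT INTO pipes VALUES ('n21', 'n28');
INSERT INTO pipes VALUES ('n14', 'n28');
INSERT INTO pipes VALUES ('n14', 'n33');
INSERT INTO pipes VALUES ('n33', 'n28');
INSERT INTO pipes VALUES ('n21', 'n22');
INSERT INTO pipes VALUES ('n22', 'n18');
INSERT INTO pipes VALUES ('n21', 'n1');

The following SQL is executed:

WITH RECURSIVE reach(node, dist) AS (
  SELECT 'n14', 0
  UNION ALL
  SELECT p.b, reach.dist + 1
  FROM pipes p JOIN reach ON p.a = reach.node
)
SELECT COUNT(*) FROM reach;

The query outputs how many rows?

Base: (n14, dist=0).
Iteration 1: edges from {n14} -> (n19, dist=1), (n28, dist=1), (n33, dist=1), (n7, dist=1).
Iteration 2: edges from {n19,n28,n33,n7} -> (n1, dist=2), (n18, dist=2), (n28, dist=2), (n7, dist=2).
Iteration 3: edges from {n1,n18,n28,n7} -> (n1, dist=3), (n28, dist=3).
Iteration 4: edges from {n1,n28} -> (n1, dist=4).
Iteration 5: no outgoing edges from {n1}; recursion stops.
Total rows emitted: 12.

12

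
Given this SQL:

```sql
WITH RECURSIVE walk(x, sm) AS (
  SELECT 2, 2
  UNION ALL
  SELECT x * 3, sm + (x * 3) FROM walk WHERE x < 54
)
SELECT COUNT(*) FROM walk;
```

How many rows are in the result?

Base: x=2, sm=2.
Iteration 1: 2 < 54 holds -> x = 2 * 3 = 6, sm = 2 + 6 = 8.
Iteration 2: 6 < 54 holds -> x = 6 * 3 = 18, sm = 8 + 18 = 26.
Iteration 3: 18 < 54 holds -> x = 18 * 3 = 54, sm = 26 + 54 = 80.
Iteration 4: 54 < 54 fails; recursion stops.
Total rows emitted: 4.

4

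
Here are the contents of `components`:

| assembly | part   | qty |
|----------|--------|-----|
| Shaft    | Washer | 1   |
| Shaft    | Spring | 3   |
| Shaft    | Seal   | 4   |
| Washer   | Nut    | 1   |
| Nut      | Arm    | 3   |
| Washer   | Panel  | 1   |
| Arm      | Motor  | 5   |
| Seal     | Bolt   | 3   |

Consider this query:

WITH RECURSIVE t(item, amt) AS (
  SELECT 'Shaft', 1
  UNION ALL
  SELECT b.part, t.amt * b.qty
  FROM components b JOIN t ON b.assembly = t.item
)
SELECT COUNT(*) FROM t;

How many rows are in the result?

9

Base: (Shaft, amt=1).
Iteration 1: components of {Shaft} -> Seal = 1*4 = 4, Spring = 1*3 = 3, Washer = 1*1 = 1.
Iteration 2: components of {Seal,Spring,Washer} -> Bolt = 4*3 = 12, Nut = 1*1 = 1, Panel = 1*1 = 1.
Iteration 3: components of {Bolt,Nut,Panel} -> Arm = 1*3 = 3.
Iteration 4: components of {Arm} -> Motor = 3*5 = 15.
Iteration 5: no further components; recursion stops.
Total rows emitted: 9.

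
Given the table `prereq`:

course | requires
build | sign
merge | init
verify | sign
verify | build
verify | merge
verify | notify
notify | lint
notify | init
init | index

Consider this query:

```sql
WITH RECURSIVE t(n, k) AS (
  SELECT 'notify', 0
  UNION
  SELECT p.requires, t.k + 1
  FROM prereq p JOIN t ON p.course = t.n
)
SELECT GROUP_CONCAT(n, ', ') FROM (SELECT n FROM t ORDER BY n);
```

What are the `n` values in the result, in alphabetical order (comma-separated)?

index, init, lint, notify

Base: (notify, k=0).
Iteration 1: edges from {notify} -> (init, k=1), (lint, k=1).
Iteration 2: edges from {init,lint} -> (index, k=2).
Iteration 3: no outgoing edges from {index}; recursion stops.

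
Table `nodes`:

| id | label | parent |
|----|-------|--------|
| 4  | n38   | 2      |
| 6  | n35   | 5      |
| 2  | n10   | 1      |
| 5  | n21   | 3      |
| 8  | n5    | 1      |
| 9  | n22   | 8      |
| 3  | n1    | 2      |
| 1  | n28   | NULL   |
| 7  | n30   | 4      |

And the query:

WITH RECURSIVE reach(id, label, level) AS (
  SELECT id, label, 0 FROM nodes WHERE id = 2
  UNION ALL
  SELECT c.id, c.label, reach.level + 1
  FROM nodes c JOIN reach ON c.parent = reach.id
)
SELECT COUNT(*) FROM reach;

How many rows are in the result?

6

Base: id=2 (n10) at level 0.
Iteration 1: rows with parent in {2} -> n1 (id 3, level 1), n38 (id 4, level 1).
Iteration 2: rows with parent in {3,4} -> n21 (id 5, level 2), n30 (id 7, level 2).
Iteration 3: rows with parent in {5,7} -> n35 (id 6, level 3).
Iteration 4: no rows with parent in {6}; recursion stops.
Total rows emitted: 6.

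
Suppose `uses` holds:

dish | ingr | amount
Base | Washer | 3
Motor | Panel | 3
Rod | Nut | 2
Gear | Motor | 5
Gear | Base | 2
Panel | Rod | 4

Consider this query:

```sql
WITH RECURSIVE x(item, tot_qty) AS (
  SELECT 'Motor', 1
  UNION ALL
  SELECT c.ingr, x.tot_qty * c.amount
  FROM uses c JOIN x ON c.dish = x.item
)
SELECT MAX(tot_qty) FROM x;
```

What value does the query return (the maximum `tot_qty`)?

Base: (Motor, tot_qty=1).
Iteration 1: components of {Motor} -> Panel = 1*3 = 3.
Iteration 2: components of {Panel} -> Rod = 3*4 = 12.
Iteration 3: components of {Rod} -> Nut = 12*2 = 24.
Iteration 4: no further components; recursion stops.
tot_qty values: 1, 3, 12, 24; the maximum is 24.

24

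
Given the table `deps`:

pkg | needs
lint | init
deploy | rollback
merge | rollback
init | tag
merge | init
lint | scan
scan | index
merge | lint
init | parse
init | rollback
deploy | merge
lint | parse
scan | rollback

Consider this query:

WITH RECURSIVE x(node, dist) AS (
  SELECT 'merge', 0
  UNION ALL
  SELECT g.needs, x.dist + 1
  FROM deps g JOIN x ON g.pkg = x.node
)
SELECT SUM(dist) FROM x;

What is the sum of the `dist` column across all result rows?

30

Base: (merge, dist=0).
Iteration 1: edges from {merge} -> (init, dist=1), (lint, dist=1), (rollback, dist=1).
Iteration 2: edges from {init,lint,rollback} -> (init, dist=2), (parse, dist=2) x2, (rollback, dist=2), (scan, dist=2), (tag, dist=2). [UNION ALL keeps all 6 new rows, including repeats]
Iteration 3: edges from {init,parse,rollback,scan,tag} -> (index, dist=3), (parse, dist=3), (rollback, dist=3) x2, (tag, dist=3). [UNION ALL keeps all 5 new rows, including repeats]
Iteration 4: no outgoing edges from {index,parse,rollback,tag}; recursion stops.
SUM(dist) = 0 + 1 + 1 + 1 + 2 + 2 + 2 + 2 + 2 + 2 + 3 + 3 + 3 + 3 + 3 = 30.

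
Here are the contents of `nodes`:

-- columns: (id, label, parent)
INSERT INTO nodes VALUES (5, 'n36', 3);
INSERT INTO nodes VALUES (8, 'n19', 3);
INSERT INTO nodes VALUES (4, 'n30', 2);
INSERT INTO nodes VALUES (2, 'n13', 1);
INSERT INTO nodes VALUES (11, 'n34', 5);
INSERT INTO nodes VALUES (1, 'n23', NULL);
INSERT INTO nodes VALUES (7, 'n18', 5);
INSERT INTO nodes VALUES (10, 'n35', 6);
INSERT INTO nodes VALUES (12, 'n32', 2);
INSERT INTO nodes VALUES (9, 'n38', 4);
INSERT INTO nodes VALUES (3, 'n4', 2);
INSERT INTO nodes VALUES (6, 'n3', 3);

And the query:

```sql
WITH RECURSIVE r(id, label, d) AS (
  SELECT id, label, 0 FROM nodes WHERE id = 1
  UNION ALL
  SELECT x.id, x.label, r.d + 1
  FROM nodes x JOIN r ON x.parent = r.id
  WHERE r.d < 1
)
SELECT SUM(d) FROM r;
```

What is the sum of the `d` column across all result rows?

Base: id=1 (n23) at d 0.
Iteration 1: rows with parent in {1} -> n13 (id 2, d 1).
Iteration 2: d < 1 fails for all current rows; recursion stops.
SUM(d) = 0 + 1 = 1.

1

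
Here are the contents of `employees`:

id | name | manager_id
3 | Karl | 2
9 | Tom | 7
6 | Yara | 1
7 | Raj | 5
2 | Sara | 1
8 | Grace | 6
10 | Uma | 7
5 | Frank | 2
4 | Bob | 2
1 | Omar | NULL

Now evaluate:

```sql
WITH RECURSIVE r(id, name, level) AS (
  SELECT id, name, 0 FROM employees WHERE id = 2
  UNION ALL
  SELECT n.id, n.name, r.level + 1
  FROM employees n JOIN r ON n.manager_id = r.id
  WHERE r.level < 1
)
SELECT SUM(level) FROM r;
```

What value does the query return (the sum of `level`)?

Base: id=2 (Sara) at level 0.
Iteration 1: rows with manager_id in {2} -> Karl (id 3, level 1), Bob (id 4, level 1), Frank (id 5, level 1).
Iteration 2: level < 1 fails for all current rows; recursion stops.
SUM(level) = 0 + 1 + 1 + 1 = 3.

3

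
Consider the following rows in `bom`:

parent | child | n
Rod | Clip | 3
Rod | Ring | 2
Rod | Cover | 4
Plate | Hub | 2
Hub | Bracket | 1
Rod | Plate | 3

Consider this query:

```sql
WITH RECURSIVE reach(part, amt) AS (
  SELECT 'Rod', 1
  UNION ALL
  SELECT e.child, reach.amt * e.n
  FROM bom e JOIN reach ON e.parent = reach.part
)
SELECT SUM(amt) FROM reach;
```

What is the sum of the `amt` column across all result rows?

Base: (Rod, amt=1).
Iteration 1: components of {Rod} -> Clip = 1*3 = 3, Cover = 1*4 = 4, Plate = 1*3 = 3, Ring = 1*2 = 2.
Iteration 2: components of {Clip,Cover,Plate,Ring} -> Hub = 3*2 = 6.
Iteration 3: components of {Hub} -> Bracket = 6*1 = 6.
Iteration 4: no further components; recursion stops.
SUM(amt) = 1 + 3 + 2 + 4 + 3 + 6 + 6 = 25.

25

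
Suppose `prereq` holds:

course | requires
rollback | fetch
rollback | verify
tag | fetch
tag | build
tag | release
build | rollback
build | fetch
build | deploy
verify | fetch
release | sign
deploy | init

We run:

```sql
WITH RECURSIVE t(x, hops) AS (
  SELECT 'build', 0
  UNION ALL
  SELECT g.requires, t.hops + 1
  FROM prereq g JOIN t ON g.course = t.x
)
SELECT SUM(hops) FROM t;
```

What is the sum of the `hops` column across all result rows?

Base: (build, hops=0).
Iteration 1: edges from {build} -> (deploy, hops=1), (fetch, hops=1), (rollback, hops=1).
Iteration 2: edges from {deploy,fetch,rollback} -> (fetch, hops=2), (init, hops=2), (verify, hops=2).
Iteration 3: edges from {fetch,init,verify} -> (fetch, hops=3).
Iteration 4: no outgoing edges from {fetch}; recursion stops.
SUM(hops) = 0 + 1 + 1 + 1 + 2 + 2 + 2 + 3 = 12.

12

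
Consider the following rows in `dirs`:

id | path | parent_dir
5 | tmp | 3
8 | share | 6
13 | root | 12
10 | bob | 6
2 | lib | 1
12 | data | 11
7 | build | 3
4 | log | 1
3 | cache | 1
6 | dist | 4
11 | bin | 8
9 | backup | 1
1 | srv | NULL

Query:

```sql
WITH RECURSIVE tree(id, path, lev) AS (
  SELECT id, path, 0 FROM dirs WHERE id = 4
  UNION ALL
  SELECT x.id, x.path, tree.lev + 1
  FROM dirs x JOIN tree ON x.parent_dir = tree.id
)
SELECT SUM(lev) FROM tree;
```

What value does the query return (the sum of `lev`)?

Base: id=4 (log) at lev 0.
Iteration 1: rows with parent_dir in {4} -> dist (id 6, lev 1).
Iteration 2: rows with parent_dir in {6} -> share (id 8, lev 2), bob (id 10, lev 2).
Iteration 3: rows with parent_dir in {8,10} -> bin (id 11, lev 3).
Iteration 4: rows with parent_dir in {11} -> data (id 12, lev 4).
Iteration 5: rows with parent_dir in {12} -> root (id 13, lev 5).
Iteration 6: no rows with parent_dir in {13}; recursion stops.
SUM(lev) = 0 + 1 + 2 + 2 + 3 + 4 + 5 = 17.

17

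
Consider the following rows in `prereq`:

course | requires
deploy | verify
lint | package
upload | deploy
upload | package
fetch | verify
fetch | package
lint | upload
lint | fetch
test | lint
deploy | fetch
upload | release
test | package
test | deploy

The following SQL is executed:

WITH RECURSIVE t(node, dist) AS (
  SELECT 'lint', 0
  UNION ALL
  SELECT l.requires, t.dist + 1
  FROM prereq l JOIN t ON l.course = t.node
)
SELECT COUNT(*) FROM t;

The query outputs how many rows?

13

Base: (lint, dist=0).
Iteration 1: edges from {lint} -> (fetch, dist=1), (package, dist=1), (upload, dist=1).
Iteration 2: edges from {fetch,package,upload} -> (deploy, dist=2), (package, dist=2) x2, (release, dist=2), (verify, dist=2). [UNION ALL keeps all 5 new rows, including repeats]
Iteration 3: edges from {deploy,package,release,verify} -> (fetch, dist=3), (verify, dist=3).
Iteration 4: edges from {fetch,verify} -> (package, dist=4), (verify, dist=4).
Iteration 5: no outgoing edges from {package,verify}; recursion stops.
Total rows emitted: 13.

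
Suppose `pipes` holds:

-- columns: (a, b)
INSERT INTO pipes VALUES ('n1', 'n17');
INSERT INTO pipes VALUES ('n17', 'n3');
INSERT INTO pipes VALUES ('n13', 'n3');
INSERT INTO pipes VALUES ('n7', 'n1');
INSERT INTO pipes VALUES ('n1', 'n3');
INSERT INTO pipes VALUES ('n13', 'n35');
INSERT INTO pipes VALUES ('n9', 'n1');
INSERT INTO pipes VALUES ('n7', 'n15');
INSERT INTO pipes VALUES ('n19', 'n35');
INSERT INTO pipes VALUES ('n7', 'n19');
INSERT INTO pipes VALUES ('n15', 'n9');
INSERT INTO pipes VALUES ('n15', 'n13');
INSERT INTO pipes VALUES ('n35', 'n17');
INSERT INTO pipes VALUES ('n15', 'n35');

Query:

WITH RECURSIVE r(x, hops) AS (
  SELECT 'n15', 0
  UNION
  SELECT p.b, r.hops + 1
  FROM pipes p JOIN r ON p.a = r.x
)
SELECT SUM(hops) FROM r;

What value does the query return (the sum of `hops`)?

Base: (n15, hops=0).
Iteration 1: edges from {n15} -> (n13, hops=1), (n35, hops=1), (n9, hops=1).
Iteration 2: edges from {n13,n35,n9} -> (n1, hops=2), (n17, hops=2), (n3, hops=2), (n35, hops=2).
Iteration 3: edges from {n1,n17,n3,n35} -> (n17, hops=3), (n3, hops=3). [UNION drops 2 duplicate row(s)]
Iteration 4: edges from {n17,n3} -> (n3, hops=4).
Iteration 5: no outgoing edges from {n3}; recursion stops.
SUM(hops) = 0 + 1 + 1 + 1 + 2 + 2 + 2 + 2 + 3 + 3 + 4 = 21.

21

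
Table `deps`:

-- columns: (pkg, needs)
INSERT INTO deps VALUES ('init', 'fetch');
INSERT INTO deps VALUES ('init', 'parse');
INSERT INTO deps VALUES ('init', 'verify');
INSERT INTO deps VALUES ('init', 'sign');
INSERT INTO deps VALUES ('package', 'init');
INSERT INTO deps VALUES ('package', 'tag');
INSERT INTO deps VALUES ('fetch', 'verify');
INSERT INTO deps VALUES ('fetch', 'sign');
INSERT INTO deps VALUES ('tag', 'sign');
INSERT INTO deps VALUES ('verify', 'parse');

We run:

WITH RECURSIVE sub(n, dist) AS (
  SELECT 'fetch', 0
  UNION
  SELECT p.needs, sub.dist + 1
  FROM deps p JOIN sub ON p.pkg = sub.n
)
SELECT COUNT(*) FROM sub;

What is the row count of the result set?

Base: (fetch, dist=0).
Iteration 1: edges from {fetch} -> (sign, dist=1), (verify, dist=1).
Iteration 2: edges from {sign,verify} -> (parse, dist=2).
Iteration 3: no outgoing edges from {parse}; recursion stops.
Total rows emitted: 4.

4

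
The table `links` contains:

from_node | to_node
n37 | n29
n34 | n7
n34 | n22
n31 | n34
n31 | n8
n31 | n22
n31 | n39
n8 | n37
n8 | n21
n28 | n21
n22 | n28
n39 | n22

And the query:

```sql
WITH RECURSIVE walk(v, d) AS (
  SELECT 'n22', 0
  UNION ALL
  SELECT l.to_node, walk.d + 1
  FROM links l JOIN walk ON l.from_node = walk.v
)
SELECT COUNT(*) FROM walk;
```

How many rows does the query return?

3

Base: (n22, d=0).
Iteration 1: edges from {n22} -> (n28, d=1).
Iteration 2: edges from {n28} -> (n21, d=2).
Iteration 3: no outgoing edges from {n21}; recursion stops.
Total rows emitted: 3.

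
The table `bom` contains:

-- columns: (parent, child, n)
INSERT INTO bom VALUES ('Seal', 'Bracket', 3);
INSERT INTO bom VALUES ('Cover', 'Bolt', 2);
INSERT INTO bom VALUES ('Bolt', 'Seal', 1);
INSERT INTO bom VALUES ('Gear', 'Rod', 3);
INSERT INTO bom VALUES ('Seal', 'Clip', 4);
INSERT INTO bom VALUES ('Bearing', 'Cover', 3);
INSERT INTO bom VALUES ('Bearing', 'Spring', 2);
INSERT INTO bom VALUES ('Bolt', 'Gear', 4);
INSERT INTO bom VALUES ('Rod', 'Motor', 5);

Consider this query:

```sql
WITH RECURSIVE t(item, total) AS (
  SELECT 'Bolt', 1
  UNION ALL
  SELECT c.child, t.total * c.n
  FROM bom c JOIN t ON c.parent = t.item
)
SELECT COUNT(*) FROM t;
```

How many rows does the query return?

7

Base: (Bolt, total=1).
Iteration 1: components of {Bolt} -> Gear = 1*4 = 4, Seal = 1*1 = 1.
Iteration 2: components of {Gear,Seal} -> Bracket = 1*3 = 3, Clip = 1*4 = 4, Rod = 4*3 = 12.
Iteration 3: components of {Bracket,Clip,Rod} -> Motor = 12*5 = 60.
Iteration 4: no further components; recursion stops.
Total rows emitted: 7.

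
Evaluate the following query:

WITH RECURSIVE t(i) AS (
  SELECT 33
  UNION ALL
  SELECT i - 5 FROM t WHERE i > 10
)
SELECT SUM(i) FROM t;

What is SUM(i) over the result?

Base: i=33.
Iteration 1: 33 > 10 holds -> i = 33 - 5 = 28.
Iteration 2: 28 > 10 holds -> i = 28 - 5 = 23.
Iteration 3: 23 > 10 holds -> i = 23 - 5 = 18.
Iteration 4: 18 > 10 holds -> i = 18 - 5 = 13.
Iteration 5: 13 > 10 holds -> i = 13 - 5 = 8.
Iteration 6: 8 > 10 fails; recursion stops.
SUM(i) = 33 + 28 + 23 + 18 + 13 + 8 = 123.

123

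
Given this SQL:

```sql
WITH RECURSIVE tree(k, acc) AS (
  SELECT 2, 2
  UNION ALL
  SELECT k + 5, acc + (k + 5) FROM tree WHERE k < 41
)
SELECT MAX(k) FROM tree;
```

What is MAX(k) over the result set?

Base: k=2, acc=2.
Iteration 1: 2 < 41 holds -> k = 2 + 5 = 7, acc = 2 + 7 = 9.
Iteration 2: 7 < 41 holds -> k = 7 + 5 = 12, acc = 9 + 12 = 21.
Iteration 3: 12 < 41 holds -> k = 12 + 5 = 17, acc = 21 + 17 = 38.
Iteration 4: 17 < 41 holds -> k = 17 + 5 = 22, acc = 38 + 22 = 60.
Iteration 5: 22 < 41 holds -> k = 22 + 5 = 27, acc = 60 + 27 = 87.
Iteration 6: 27 < 41 holds -> k = 27 + 5 = 32, acc = 87 + 32 = 119.
Iteration 7: 32 < 41 holds -> k = 32 + 5 = 37, acc = 119 + 37 = 156.
Iteration 8: 37 < 41 holds -> k = 37 + 5 = 42, acc = 156 + 42 = 198.
Iteration 9: 42 < 41 fails; recursion stops.
k values: 2, 7, 12, 17, 22, 27, 32, 37, 42; the maximum is 42.

42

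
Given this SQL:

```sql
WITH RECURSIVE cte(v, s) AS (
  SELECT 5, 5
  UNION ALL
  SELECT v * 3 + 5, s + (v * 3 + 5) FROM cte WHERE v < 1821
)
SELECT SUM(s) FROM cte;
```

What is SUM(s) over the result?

Base: v=5, s=5.
Iteration 1: 5 < 1821 holds -> v = 5 * 3 + 5 = 20, s = 5 + 20 = 25.
Iteration 2: 20 < 1821 holds -> v = 20 * 3 + 5 = 65, s = 25 + 65 = 90.
Iteration 3: 65 < 1821 holds -> v = 65 * 3 + 5 = 200, s = 90 + 200 = 290.
Iteration 4: 200 < 1821 holds -> v = 200 * 3 + 5 = 605, s = 290 + 605 = 895.
Iteration 5: 605 < 1821 holds -> v = 605 * 3 + 5 = 1820, s = 895 + 1820 = 2715.
Iteration 6: 1820 < 1821 holds -> v = 1820 * 3 + 5 = 5465, s = 2715 + 5465 = 8180.
Iteration 7: 5465 < 1821 fails; recursion stops.
SUM(s) = 5 + 25 + 90 + 290 + 895 + 2715 + 8180 = 12200.

12200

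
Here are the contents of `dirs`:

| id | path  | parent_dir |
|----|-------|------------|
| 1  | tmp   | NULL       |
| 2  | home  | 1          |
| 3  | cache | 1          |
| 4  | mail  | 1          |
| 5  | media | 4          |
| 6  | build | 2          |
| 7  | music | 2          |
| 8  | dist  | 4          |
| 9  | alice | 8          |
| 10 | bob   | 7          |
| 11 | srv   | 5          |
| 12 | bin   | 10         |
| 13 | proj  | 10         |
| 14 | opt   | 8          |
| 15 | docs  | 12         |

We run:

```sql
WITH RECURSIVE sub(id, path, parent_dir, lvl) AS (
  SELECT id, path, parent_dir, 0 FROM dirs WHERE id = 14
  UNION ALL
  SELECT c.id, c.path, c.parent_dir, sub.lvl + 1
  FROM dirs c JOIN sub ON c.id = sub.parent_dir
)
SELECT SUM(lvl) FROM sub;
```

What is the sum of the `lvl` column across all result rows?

6

Base: id=14 (opt), parent_dir=8, lvl 0.
Iteration 1: join on id=8 -> dist (id 8, parent_dir=4, lvl 1).
Iteration 2: join on id=4 -> mail (id 4, parent_dir=1, lvl 2).
Iteration 3: join on id=1 -> tmp (id 1, parent_dir=NULL, lvl 3).
Iteration 4: parent_dir is NULL; no match; recursion stops.
SUM(lvl) = 0 + 1 + 2 + 3 = 6.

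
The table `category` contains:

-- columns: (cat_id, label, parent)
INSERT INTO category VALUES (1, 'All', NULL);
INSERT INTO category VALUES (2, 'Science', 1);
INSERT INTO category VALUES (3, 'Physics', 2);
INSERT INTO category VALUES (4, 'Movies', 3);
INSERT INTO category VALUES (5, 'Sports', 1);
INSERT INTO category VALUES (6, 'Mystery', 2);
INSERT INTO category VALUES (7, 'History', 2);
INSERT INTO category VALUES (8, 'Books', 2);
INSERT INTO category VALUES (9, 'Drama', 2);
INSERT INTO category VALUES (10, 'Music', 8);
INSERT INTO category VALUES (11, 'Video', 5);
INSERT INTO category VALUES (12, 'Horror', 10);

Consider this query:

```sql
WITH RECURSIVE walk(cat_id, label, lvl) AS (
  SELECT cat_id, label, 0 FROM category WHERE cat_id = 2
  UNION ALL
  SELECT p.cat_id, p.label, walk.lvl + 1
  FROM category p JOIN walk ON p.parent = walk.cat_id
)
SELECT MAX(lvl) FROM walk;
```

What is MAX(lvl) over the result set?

3

Base: cat_id=2 (Science) at lvl 0.
Iteration 1: rows with parent in {2} -> Physics (id 3, lvl 1), Mystery (id 6, lvl 1), History (id 7, lvl 1), Books (id 8, lvl 1), Drama (id 9, lvl 1).
Iteration 2: rows with parent in {3,6,7,8,9} -> Movies (id 4, lvl 2), Music (id 10, lvl 2).
Iteration 3: rows with parent in {4,10} -> Horror (id 12, lvl 3).
Iteration 4: no rows with parent in {12}; recursion stops.
lvl values: 0, 1, 1, 1, 1, 1, 2, 2, 3; the maximum is 3.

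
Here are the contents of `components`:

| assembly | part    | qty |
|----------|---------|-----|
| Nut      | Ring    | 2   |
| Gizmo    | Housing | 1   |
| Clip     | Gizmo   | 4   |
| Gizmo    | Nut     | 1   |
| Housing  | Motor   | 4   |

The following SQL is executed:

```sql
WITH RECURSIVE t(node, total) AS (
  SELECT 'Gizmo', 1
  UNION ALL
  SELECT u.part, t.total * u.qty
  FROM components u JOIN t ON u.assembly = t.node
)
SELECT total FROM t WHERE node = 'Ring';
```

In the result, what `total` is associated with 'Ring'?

Base: (Gizmo, total=1).
Iteration 1: components of {Gizmo} -> Housing = 1*1 = 1, Nut = 1*1 = 1.
Iteration 2: components of {Housing,Nut} -> Motor = 1*4 = 4, Ring = 1*2 = 2.
Iteration 3: no further components; recursion stops.

2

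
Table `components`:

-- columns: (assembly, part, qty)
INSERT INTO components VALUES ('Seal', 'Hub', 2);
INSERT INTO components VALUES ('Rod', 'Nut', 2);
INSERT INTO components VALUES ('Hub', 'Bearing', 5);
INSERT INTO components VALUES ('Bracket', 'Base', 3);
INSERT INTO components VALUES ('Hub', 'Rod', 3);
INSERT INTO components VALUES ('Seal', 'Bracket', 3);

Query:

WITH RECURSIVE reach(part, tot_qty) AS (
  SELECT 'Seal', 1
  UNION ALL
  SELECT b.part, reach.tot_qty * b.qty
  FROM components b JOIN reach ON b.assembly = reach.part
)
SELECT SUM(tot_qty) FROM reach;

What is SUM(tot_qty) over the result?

Base: (Seal, tot_qty=1).
Iteration 1: components of {Seal} -> Bracket = 1*3 = 3, Hub = 1*2 = 2.
Iteration 2: components of {Bracket,Hub} -> Base = 3*3 = 9, Bearing = 2*5 = 10, Rod = 2*3 = 6.
Iteration 3: components of {Base,Bearing,Rod} -> Nut = 6*2 = 12.
Iteration 4: no further components; recursion stops.
SUM(tot_qty) = 1 + 3 + 2 + 9 + 6 + 10 + 12 = 43.

43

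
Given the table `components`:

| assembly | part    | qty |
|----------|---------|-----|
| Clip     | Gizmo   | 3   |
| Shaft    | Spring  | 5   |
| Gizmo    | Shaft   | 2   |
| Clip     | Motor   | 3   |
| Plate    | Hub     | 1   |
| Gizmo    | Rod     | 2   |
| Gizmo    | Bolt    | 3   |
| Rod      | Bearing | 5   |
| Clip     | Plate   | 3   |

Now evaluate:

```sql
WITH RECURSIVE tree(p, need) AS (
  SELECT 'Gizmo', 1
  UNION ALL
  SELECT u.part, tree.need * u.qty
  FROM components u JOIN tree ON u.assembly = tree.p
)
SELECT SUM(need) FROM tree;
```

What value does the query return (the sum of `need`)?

Base: (Gizmo, need=1).
Iteration 1: components of {Gizmo} -> Bolt = 1*3 = 3, Rod = 1*2 = 2, Shaft = 1*2 = 2.
Iteration 2: components of {Bolt,Rod,Shaft} -> Bearing = 2*5 = 10, Spring = 2*5 = 10.
Iteration 3: no further components; recursion stops.
SUM(need) = 1 + 3 + 2 + 2 + 10 + 10 = 28.

28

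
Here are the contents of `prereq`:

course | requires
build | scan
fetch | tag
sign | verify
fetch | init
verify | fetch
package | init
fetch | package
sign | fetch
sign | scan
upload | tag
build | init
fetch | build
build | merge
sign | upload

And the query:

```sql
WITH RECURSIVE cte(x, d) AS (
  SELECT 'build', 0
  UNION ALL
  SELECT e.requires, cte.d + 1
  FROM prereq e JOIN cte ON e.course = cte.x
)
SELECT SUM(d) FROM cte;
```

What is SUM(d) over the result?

Base: (build, d=0).
Iteration 1: edges from {build} -> (init, d=1), (merge, d=1), (scan, d=1).
Iteration 2: no outgoing edges from {init,merge,scan}; recursion stops.
SUM(d) = 0 + 1 + 1 + 1 = 3.

3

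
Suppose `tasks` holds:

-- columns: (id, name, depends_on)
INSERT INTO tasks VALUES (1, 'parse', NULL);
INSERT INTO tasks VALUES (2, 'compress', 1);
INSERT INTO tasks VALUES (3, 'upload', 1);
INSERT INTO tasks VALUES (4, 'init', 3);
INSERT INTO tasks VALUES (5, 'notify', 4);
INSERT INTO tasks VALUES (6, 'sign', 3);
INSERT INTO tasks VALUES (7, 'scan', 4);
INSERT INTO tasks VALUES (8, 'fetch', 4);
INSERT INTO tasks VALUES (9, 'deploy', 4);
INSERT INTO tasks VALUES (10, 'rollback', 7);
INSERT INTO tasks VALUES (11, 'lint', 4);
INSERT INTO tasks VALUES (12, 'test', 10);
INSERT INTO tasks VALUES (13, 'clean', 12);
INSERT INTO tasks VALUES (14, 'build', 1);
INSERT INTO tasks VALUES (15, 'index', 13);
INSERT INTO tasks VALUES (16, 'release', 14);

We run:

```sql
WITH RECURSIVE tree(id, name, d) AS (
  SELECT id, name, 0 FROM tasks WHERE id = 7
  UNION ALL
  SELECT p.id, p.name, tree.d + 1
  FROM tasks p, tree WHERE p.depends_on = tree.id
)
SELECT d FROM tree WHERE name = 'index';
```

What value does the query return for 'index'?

Base: id=7 (scan) at d 0.
Iteration 1: rows with depends_on in {7} -> rollback (id 10, d 1).
Iteration 2: rows with depends_on in {10} -> test (id 12, d 2).
Iteration 3: rows with depends_on in {12} -> clean (id 13, d 3).
Iteration 4: rows with depends_on in {13} -> index (id 15, d 4).
Iteration 5: no rows with depends_on in {15}; recursion stops.

4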